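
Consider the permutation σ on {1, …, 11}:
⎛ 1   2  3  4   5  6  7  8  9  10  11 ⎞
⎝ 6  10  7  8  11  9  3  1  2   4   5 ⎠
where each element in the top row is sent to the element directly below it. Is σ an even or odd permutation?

In disjoint-cycle form the cycle lengths are 7, 2, 2.
A cycle is odd iff its length is even; σ has 2 even-length cycles, so sgn(σ) = (−1)^2 and σ is even.

even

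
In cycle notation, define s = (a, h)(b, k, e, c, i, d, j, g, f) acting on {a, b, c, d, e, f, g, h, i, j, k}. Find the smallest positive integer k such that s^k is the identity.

18

The disjoint cycles have lengths 9, 2.
The order of s is the least common multiple of its cycle lengths: lcm(9, 2) = 18.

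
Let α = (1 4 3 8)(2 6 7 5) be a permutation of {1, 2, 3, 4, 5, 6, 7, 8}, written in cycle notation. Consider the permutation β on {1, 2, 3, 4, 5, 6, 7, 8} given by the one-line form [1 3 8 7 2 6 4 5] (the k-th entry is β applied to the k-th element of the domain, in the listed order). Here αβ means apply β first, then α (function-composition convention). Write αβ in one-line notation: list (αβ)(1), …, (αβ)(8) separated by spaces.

(αβ)(x) = α(β(x)). Computing each image: α(β(1)) = α(1) = 4, α(β(2)) = α(3) = 8, α(β(3)) = α(8) = 1, α(β(4)) = α(7) = 5, α(β(5)) = α(2) = 6, α(β(6)) = α(6) = 7, α(β(7)) = α(4) = 3, α(β(8)) = α(5) = 2.
Hence αβ = [4 8 1 5 6 7 3 2].

4 8 1 5 6 7 3 2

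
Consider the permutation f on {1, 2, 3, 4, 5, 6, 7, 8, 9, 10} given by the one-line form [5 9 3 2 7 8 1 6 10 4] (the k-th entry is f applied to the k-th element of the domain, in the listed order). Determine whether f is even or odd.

In disjoint-cycle form the cycle lengths are 4, 3, 2, 1.
A cycle of length ℓ contributes ℓ−1 transpositions, so f is a product of 3 + 2 + 1 = 6 transpositions — even.

even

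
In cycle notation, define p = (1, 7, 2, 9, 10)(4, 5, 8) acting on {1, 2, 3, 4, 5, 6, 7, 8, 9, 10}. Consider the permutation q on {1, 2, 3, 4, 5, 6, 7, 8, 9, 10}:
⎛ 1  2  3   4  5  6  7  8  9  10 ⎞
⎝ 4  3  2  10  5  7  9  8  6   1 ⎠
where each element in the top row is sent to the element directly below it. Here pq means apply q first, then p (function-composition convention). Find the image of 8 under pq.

First apply q: q(8) = 8, then p(8) = 4. Thus (pq)(8) = 4.

4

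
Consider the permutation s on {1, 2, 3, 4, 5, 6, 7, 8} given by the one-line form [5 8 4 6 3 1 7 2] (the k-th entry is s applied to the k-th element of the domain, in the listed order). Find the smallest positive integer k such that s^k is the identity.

Decomposing into disjoint cycles gives cycle lengths 5, 2, 1.
Since disjoint cycles commute, ord(s) = lcm(5, 2) = 10.

10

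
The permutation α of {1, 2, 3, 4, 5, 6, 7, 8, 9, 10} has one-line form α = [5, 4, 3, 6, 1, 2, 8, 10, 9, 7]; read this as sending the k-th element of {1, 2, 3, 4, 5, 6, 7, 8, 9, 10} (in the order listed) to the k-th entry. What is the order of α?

6

Writing α as disjoint cycles, the cycle lengths are 3, 3, 2, 1, 1.
The order is lcm(3, 3, 2) = 6.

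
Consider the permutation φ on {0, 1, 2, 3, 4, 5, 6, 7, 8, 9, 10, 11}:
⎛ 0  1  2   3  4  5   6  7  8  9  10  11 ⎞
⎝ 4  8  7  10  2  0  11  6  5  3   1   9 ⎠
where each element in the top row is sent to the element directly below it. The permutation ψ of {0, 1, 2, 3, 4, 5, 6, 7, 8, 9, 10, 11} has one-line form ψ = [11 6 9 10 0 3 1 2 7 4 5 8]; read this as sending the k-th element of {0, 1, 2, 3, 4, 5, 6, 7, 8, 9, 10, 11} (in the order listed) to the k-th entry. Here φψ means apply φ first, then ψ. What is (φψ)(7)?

1

(φψ)(7) = ψ(φ(7)). φ(7) = 6, then ψ(6) = 1. So (φψ)(7) = 1.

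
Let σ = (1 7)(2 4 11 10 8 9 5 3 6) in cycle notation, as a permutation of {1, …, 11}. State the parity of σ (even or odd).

odd

The cycle lengths are 9, 2.
A cycle is odd iff its length is even; σ has 1 even-length cycle, so sgn(σ) = (−1)^1 and σ is odd.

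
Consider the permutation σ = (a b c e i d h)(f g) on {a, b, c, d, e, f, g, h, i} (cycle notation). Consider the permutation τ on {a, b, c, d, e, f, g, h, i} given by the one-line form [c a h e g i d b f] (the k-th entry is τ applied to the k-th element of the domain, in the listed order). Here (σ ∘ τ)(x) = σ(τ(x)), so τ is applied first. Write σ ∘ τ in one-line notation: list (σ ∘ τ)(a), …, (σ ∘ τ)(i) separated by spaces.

e b a i f d h c g

(σ ∘ τ)(x) = σ(τ(x)). Computing each image: σ(τ(a)) = σ(c) = e, σ(τ(b)) = σ(a) = b, σ(τ(c)) = σ(h) = a, σ(τ(d)) = σ(e) = i, σ(τ(e)) = σ(g) = f, σ(τ(f)) = σ(i) = d, σ(τ(g)) = σ(d) = h, σ(τ(h)) = σ(b) = c, σ(τ(i)) = σ(f) = g.
Hence σ ∘ τ = [e b a i f d h c g].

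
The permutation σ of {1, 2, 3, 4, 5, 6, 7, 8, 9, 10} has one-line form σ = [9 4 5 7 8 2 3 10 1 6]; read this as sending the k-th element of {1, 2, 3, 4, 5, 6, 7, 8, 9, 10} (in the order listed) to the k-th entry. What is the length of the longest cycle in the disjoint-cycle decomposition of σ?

Decomposing into disjoint cycles gives (1, 9)(2, 4, 7, 3, 5, 8, 10, 6); the longest has length 8.

8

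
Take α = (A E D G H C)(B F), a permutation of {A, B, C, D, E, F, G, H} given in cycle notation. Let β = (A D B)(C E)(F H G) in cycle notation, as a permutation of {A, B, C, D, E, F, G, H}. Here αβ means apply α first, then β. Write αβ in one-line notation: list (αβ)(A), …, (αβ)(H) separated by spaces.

C H D F B A G E

Chase each element through α then β: A → E → C; B → F → H; C → A → D; D → G → F; E → D → B; F → B → A; G → H → G; H → C → E.
Collecting the images, αβ = [C H D F B A G E].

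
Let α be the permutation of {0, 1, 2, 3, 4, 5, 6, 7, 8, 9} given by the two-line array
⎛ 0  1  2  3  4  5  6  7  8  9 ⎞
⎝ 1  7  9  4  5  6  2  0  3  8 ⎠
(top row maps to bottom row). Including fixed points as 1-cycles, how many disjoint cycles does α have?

The cycle decomposition is (0 1 7)(2 9 8 3 4 5 6), which has 2 cycles (counting 1-cycles).

2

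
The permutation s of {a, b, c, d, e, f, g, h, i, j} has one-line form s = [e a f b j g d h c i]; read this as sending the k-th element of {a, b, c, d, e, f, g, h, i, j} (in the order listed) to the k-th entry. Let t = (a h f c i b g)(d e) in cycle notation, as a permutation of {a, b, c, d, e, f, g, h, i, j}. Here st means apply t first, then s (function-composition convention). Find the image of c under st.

c

(st)(c) = s(t(c)). t(c) = i, then s(i) = c. So (st)(c) = c.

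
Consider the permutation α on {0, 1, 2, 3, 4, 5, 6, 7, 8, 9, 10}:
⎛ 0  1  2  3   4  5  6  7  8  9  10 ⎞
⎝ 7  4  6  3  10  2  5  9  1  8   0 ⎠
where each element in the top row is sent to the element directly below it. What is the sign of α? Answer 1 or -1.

In disjoint-cycle form the cycle lengths are 7, 3, 1.
A cycle is odd iff its length is even; α has 0 even-length cycles, so sgn(α) = (−1)^0 and α is even.

1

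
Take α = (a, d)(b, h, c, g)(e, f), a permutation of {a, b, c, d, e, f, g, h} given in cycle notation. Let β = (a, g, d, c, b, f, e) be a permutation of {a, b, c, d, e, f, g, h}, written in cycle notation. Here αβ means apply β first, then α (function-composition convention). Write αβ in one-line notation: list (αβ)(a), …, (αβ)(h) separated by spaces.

b e h g d f a c

For each element, apply β then α: a → g → b; b → f → e; c → b → h; d → c → g; e → a → d; f → e → f; g → d → a; h → h → c.
Collecting the images, αβ = [b e h g d f a c].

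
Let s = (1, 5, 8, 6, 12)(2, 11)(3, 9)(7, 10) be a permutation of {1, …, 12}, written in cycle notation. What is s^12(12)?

5

12 lies in the 5-cycle (1, 5, 8, 6, 12).
Powers repeat with period 5 on this cycle, and 12 mod 5 = 2, so s^12(12) = s^2(12).
Advancing 2 steps from 12: 12 → 1 → 5.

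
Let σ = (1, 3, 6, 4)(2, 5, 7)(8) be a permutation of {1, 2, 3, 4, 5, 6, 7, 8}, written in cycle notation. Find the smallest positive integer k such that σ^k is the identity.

The disjoint cycles have lengths 4, 3, 1.
Since disjoint cycles commute, ord(σ) = lcm(4, 3) = 12.

12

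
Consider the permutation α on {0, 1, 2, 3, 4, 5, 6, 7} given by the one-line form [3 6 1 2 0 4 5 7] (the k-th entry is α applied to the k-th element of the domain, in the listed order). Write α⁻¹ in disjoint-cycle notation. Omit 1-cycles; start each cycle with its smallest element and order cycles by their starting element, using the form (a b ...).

(0 4 5 6 1 2 3)

The cycle decomposition of α is (0 3 2 1 6 5 4).
The inverse reverses every cycle; in canonical form, α⁻¹ = (0 4 5 6 1 2 3).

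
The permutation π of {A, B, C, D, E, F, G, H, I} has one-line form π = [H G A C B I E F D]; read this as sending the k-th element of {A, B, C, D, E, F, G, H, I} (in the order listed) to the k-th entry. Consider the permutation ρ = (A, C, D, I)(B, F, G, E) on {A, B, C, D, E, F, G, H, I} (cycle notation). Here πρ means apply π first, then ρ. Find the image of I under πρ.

π(I) = D, then ρ(D) = I; composing gives (πρ)(I) = I.

I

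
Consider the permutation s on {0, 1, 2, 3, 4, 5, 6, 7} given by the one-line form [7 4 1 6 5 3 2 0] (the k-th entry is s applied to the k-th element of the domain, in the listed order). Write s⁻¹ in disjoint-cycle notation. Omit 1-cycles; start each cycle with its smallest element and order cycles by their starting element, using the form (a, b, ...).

(0, 7)(1, 2, 6, 3, 5, 4)

The cycle decomposition of s is (0, 7)(1, 4, 5, 3, 6, 2).
The inverse reverses every cycle; in canonical form, s⁻¹ = (0, 7)(1, 2, 6, 3, 5, 4).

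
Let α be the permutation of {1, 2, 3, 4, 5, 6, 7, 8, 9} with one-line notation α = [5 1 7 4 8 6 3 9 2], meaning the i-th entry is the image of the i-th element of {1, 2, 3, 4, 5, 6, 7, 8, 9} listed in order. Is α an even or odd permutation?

odd

In disjoint-cycle form the cycle lengths are 5, 2, 1, 1.
A cycle is odd iff its length is even; α has 1 even-length cycle, so sgn(α) = (−1)^1 and α is odd.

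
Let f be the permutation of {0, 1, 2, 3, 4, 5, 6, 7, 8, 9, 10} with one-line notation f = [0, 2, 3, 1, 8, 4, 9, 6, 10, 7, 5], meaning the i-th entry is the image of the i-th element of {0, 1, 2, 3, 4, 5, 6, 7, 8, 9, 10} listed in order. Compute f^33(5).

Tracing 5 → 4 → … returns to 5 after 4 steps, so 5 lies in a 4-cycle (4 8 10 5).
Since the cycle has length 4, f^33 acts on it the same as f^1 (33 mod 4 = 1).
Advancing 1 step from 5: 5 → 4.

4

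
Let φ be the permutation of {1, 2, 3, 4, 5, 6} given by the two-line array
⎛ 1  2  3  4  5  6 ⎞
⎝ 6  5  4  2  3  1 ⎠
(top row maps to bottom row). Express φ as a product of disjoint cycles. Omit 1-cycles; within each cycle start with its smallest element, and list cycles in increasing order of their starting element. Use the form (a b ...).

Iterating φ from 1 gives 1 → 6 → 1; that is the 2-cycle (1 6).
Repeating from the next unused element and collecting all non-trivial cycles gives (1 6)(2 5 3 4).

(1 6)(2 5 3 4)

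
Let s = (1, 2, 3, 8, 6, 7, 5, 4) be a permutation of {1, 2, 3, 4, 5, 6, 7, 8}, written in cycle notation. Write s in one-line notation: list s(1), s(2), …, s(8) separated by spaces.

2 3 8 1 4 7 5 6

Reading each image from the cycles: 1↦2, 2↦3, 3↦8, 4↦1, 5↦4, 6↦7, 7↦5, 8↦6.
So the one-line form is 2 3 8 1 4 7 5 6.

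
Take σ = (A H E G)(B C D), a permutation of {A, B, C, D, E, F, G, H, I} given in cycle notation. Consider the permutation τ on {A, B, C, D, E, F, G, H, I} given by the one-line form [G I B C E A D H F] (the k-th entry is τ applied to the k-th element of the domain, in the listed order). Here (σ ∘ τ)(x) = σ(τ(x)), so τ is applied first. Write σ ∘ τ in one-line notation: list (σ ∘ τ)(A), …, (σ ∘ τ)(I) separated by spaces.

A I C D G H B E F

Chase each element through τ then σ: A → G → A; B → I → I; C → B → C; D → C → D; E → E → G; F → A → H; G → D → B; H → H → E; I → F → F.
Collecting the images, σ ∘ τ = [A I C D G H B E F].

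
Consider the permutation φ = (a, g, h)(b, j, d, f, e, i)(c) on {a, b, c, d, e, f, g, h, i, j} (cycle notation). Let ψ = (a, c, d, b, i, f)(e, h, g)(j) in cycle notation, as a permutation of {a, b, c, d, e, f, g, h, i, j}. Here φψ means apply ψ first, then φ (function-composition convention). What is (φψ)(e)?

a

(φψ)(e) = φ(ψ(e)). ψ(e) = h, then φ(h) = a. So (φψ)(e) = a.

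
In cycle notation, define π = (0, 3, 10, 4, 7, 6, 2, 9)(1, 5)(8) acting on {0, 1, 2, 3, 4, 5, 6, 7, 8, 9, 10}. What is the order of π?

The disjoint cycles have lengths 8, 2, 1.
The order of π is the least common multiple of its cycle lengths: lcm(8, 2) = 8.

8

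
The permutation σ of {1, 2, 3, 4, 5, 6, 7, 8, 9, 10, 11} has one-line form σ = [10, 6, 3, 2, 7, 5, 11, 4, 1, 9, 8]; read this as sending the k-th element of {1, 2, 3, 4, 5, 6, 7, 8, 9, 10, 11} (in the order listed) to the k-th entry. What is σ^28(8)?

8

Tracing 8 → 4 → … returns to 8 after 7 steps, so 8 lies in a 7-cycle (2 6 5 7 11 8 4).
On a 7-cycle, σ^7 is the identity, so σ^28 = σ^0 there (28 ≡ 0 mod 7).
So σ^28(8) = 8.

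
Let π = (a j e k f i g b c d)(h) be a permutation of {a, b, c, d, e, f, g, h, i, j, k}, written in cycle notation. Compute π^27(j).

c

j lies in the 10-cycle (a j e k f i g b c d).
Powers repeat with period 10 on this cycle, and 27 mod 10 = 7, so π^27(j) = π^7(j).
Advancing 7 steps from j: j → e → k → f → i → g → b → c.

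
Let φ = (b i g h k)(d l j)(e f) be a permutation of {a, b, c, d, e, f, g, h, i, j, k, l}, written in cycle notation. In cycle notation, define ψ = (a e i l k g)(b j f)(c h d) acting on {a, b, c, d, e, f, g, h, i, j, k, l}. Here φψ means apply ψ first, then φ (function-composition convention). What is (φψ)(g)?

First apply ψ: ψ(g) = a, then φ(a) = a. Thus (φψ)(g) = a.

a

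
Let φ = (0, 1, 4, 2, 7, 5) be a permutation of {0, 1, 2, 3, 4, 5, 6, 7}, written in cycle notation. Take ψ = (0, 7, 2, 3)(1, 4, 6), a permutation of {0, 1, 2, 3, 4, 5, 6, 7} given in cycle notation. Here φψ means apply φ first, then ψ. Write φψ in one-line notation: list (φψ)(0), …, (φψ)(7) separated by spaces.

4 6 2 0 3 7 1 5

(φψ)(x) = ψ(φ(x)). Computing each image: ψ(φ(0)) = ψ(1) = 4, ψ(φ(1)) = ψ(4) = 6, ψ(φ(2)) = ψ(7) = 2, ψ(φ(3)) = ψ(3) = 0, ψ(φ(4)) = ψ(2) = 3, ψ(φ(5)) = ψ(0) = 7, ψ(φ(6)) = ψ(6) = 1, ψ(φ(7)) = ψ(5) = 5.
Hence φψ = [4 6 2 0 3 7 1 5].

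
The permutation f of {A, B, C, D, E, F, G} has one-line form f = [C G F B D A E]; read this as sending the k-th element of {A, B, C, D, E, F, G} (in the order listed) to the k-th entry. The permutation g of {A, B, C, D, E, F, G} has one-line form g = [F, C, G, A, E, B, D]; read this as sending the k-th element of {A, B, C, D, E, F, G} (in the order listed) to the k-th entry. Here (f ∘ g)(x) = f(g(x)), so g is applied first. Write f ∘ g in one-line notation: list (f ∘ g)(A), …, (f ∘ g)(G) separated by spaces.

(f ∘ g)(x) = f(g(x)). Computing each image: f(g(A)) = f(F) = A, f(g(B)) = f(C) = F, f(g(C)) = f(G) = E, f(g(D)) = f(A) = C, f(g(E)) = f(E) = D, f(g(F)) = f(B) = G, f(g(G)) = f(D) = B.
Hence f ∘ g = [A F E C D G B].

A F E C D G B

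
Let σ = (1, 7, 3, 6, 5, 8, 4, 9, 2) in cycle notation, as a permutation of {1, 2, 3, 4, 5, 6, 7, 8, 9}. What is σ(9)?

9 appears in (1, 7, 3, 6, 5, 8, 4, 9, 2); the next entry (wrapping around) is 2.

2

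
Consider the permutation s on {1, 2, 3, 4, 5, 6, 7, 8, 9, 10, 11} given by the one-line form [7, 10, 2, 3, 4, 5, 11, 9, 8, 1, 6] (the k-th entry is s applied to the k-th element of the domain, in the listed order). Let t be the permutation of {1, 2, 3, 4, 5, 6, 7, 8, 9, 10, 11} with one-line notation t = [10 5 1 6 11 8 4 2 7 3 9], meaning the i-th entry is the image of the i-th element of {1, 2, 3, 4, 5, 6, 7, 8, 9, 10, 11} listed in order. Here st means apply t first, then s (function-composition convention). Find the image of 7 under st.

First apply t: t(7) = 4, then s(4) = 3. Thus (st)(7) = 3.

3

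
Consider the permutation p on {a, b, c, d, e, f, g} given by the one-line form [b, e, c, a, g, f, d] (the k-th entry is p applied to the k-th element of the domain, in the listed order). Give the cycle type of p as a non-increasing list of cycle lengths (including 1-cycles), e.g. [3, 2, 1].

The disjoint cycles are (a, b, e, g, d)(c)(f), with lengths 5, 1, 1 in non-increasing order.

[5, 1, 1]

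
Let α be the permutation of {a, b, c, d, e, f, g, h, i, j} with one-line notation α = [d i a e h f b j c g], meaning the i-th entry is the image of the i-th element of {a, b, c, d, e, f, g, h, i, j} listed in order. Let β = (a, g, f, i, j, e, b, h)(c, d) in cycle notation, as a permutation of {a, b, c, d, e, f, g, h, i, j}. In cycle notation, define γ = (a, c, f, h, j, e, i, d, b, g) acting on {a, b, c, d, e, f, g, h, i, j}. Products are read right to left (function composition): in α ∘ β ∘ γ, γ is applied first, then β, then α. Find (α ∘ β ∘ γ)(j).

Chase j: γ(j) = e; β(e) = b; α(b) = i. Hence (α ∘ β ∘ γ)(j) = i.

i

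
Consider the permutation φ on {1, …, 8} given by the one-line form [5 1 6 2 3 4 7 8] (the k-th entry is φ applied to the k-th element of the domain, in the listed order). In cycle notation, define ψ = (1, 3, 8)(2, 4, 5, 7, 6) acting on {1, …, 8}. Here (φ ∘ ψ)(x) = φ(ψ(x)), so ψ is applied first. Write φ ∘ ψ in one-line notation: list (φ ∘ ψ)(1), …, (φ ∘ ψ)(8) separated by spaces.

Chase each element through ψ then φ: 1 → 3 → 6; 2 → 4 → 2; 3 → 8 → 8; 4 → 5 → 3; 5 → 7 → 7; 6 → 2 → 1; 7 → 6 → 4; 8 → 1 → 5.
Collecting the images, φ ∘ ψ = [6 2 8 3 7 1 4 5].

6 2 8 3 7 1 4 5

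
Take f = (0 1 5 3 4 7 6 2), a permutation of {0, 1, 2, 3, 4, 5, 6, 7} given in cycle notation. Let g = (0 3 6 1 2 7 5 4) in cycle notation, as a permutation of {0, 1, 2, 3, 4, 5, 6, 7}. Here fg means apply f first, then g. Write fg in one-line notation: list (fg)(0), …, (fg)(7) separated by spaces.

2 4 3 0 5 6 7 1

(fg)(x) = g(f(x)). Computing each image: g(f(0)) = g(1) = 2, g(f(1)) = g(5) = 4, g(f(2)) = g(0) = 3, g(f(3)) = g(4) = 0, g(f(4)) = g(7) = 5, g(f(5)) = g(3) = 6, g(f(6)) = g(2) = 7, g(f(7)) = g(6) = 1.
Hence fg = [2 4 3 0 5 6 7 1].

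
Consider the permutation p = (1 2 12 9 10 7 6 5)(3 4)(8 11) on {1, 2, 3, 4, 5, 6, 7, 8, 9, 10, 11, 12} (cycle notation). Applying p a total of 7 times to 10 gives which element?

10 lies in the 8-cycle (1 2 12 9 10 7 6 5).
Stepping 7 places around the cycle: 10 → 7 → 6 → 5 → 1 → 2 → 12 → 9.

9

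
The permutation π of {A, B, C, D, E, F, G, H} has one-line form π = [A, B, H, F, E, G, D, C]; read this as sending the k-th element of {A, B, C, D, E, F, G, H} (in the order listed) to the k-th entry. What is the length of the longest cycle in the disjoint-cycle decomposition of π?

Decomposing into disjoint cycles gives (C H)(D F G); the longest has length 3.

3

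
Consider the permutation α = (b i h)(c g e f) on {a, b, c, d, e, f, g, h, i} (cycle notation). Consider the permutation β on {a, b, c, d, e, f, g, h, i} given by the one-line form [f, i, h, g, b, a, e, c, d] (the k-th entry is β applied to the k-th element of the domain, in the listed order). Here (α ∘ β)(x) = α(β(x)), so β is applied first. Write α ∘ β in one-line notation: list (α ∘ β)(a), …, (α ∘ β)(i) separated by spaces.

c h b e i a f g d

(α ∘ β)(x) = α(β(x)). Computing each image: α(β(a)) = α(f) = c, α(β(b)) = α(i) = h, α(β(c)) = α(h) = b, α(β(d)) = α(g) = e, α(β(e)) = α(b) = i, α(β(f)) = α(a) = a, α(β(g)) = α(e) = f, α(β(h)) = α(c) = g, α(β(i)) = α(d) = d.
Hence α ∘ β = [c h b e i a f g d].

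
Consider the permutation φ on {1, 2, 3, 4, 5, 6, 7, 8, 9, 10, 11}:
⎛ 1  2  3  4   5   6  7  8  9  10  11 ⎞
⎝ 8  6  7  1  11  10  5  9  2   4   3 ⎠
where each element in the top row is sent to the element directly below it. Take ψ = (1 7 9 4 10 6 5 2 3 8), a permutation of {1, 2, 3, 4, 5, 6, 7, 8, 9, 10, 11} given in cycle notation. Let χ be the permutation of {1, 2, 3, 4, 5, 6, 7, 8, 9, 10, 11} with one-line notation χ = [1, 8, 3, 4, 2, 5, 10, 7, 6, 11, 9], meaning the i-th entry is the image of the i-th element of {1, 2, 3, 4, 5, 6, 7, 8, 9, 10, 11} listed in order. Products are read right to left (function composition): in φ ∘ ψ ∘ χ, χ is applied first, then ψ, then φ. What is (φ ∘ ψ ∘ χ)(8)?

Apply the permutations in order: χ(8) = 7, then ψ(7) = 9, then φ(9) = 2. So (φ ∘ ψ ∘ χ)(8) = 2.

2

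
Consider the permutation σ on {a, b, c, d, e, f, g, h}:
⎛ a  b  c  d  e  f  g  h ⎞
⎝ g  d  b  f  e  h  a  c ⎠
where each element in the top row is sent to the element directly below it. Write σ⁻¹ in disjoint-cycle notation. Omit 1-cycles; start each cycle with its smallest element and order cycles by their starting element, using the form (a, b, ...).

The cycle decomposition of σ is (a, g)(b, d, f, h, c).
Reversing each cycle (and rotating so the smallest element leads) gives σ⁻¹ = (a, g)(b, c, h, f, d).

(a, g)(b, c, h, f, d)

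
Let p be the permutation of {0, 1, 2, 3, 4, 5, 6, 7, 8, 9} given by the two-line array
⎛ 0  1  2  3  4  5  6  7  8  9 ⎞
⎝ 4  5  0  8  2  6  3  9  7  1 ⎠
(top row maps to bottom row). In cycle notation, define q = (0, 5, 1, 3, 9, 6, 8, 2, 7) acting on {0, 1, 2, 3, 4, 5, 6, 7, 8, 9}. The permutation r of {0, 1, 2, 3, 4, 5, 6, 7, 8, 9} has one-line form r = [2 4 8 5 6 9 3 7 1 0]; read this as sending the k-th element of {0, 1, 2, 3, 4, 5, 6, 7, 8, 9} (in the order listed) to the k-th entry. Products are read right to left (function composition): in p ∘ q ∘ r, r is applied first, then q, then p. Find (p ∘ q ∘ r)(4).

(p ∘ q ∘ r)(4) = p(q(r(4))). r(4) = 6, then q(6) = 8, then p(8) = 7, so the result is 7.

7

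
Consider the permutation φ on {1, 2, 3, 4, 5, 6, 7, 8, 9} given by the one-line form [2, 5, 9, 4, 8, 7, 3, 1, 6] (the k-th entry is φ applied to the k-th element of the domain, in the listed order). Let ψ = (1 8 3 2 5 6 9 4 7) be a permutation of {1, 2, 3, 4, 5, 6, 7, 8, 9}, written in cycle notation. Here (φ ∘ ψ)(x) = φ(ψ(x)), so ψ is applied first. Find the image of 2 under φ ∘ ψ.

ψ(2) = 5, then φ(5) = 8; composing gives (φ ∘ ψ)(2) = 8.

8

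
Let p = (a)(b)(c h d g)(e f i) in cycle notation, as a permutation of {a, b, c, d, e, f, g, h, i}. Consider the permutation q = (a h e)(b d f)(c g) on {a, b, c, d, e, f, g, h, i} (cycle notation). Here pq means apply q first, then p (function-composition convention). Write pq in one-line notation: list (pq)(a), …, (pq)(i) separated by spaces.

d g c i a b h f e

Chase each element through q then p: a → h → d; b → d → g; c → g → c; d → f → i; e → a → a; f → b → b; g → c → h; h → e → f; i → i → e.
Collecting the images, pq = [d g c i a b h f e].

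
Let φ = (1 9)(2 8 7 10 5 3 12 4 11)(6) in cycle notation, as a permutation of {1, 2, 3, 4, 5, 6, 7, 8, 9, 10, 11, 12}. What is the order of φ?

18

The disjoint cycles have lengths 9, 2, 1.
The order of φ is the least common multiple of its cycle lengths: lcm(9, 2) = 18.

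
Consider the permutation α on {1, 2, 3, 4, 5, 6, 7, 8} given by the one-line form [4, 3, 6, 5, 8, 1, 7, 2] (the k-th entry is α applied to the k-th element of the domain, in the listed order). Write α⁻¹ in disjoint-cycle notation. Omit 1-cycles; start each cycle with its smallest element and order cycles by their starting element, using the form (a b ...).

The cycle decomposition of α is (1 4 5 8 2 3 6).
The inverse reverses every cycle; in canonical form, α⁻¹ = (1 6 3 2 8 5 4).

(1 6 3 2 8 5 4)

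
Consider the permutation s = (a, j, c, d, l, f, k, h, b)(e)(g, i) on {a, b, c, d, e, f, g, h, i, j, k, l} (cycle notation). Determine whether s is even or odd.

The cycle lengths are 9, 2, 1.
A cycle is odd iff its length is even; s has 1 even-length cycle, so sgn(s) = (−1)^1 and s is odd.

odd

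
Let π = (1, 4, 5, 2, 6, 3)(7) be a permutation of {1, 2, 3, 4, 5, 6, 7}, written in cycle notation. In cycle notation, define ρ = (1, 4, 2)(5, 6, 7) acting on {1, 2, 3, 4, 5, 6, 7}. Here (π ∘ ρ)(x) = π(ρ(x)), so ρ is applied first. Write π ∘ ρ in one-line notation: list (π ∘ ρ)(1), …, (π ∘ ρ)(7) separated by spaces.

(π ∘ ρ)(x) = π(ρ(x)). Computing each image: π(ρ(1)) = π(4) = 5, π(ρ(2)) = π(1) = 4, π(ρ(3)) = π(3) = 1, π(ρ(4)) = π(2) = 6, π(ρ(5)) = π(6) = 3, π(ρ(6)) = π(7) = 7, π(ρ(7)) = π(5) = 2.
Hence π ∘ ρ = [5 4 1 6 3 7 2].

5 4 1 6 3 7 2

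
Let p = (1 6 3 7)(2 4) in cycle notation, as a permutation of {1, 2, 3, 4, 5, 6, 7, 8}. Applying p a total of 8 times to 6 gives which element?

6 lies in the 4-cycle (1 6 3 7).
Since the cycle has length 4, p^8 acts on it the same as p^0 (8 mod 4 = 0).
So p^8(6) = 6.

6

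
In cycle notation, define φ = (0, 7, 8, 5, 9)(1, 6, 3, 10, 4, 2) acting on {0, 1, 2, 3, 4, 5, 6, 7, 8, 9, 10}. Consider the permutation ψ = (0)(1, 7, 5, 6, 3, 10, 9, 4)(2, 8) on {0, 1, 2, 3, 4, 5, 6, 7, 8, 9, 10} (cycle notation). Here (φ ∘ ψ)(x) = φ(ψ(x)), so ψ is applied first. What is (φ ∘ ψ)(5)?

ψ(5) = 6, then φ(6) = 3; composing gives (φ ∘ ψ)(5) = 3.

3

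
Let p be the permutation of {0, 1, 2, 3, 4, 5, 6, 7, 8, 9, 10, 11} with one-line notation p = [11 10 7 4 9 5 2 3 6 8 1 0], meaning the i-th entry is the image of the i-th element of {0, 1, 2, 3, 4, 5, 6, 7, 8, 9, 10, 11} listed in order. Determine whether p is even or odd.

In disjoint-cycle form the cycle lengths are 7, 2, 2, 1.
A cycle is odd iff its length is even; p has 2 even-length cycles, so sgn(p) = (−1)^2 and p is even.

even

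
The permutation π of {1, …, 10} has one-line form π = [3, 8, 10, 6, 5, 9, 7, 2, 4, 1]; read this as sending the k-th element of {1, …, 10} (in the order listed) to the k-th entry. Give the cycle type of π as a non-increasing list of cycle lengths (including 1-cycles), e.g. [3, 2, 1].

[3, 3, 2, 1, 1]

The disjoint cycles are (1 3 10)(2 8)(4 6 9)(5)(7), with lengths 3, 3, 2, 1, 1 in non-increasing order.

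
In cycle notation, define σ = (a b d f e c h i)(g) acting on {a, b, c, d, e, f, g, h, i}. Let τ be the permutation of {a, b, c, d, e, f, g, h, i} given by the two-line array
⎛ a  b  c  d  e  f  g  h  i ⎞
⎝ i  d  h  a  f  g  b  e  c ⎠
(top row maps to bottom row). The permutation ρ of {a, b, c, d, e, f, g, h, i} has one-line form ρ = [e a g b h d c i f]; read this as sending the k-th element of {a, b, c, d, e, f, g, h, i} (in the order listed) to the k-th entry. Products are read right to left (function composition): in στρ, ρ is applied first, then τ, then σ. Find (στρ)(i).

g

(στρ)(i) = σ(τ(ρ(i))). ρ(i) = f, then τ(f) = g, then σ(g) = g, so the result is g.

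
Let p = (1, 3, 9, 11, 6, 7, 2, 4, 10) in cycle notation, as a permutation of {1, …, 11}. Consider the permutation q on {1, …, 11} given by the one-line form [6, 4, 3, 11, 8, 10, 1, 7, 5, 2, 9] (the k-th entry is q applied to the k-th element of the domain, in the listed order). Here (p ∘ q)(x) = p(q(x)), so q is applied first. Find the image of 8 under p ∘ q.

2

First apply q: q(8) = 7, then p(7) = 2. Thus (p ∘ q)(8) = 2.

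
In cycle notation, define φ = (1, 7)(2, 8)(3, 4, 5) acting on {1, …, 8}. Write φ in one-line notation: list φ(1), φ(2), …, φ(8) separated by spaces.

Reading each image from the cycles: 1↦7, 2↦8, 3↦4, 4↦5, 5↦3, 6↦6, 7↦1, 8↦2.
So the one-line form is 7 8 4 5 3 6 1 2.

7 8 4 5 3 6 1 2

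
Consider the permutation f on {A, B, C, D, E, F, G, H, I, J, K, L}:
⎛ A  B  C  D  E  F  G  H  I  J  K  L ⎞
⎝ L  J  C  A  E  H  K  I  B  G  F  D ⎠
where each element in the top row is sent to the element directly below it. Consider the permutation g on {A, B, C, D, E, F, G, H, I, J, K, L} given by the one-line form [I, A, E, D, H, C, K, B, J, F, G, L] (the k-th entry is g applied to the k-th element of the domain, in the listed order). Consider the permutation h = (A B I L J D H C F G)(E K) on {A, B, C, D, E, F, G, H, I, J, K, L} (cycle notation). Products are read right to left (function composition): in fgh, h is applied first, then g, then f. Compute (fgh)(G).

B

(fgh)(G) = f(g(h(G))). h(G) = A, then g(A) = I, then f(I) = B, so the result is B.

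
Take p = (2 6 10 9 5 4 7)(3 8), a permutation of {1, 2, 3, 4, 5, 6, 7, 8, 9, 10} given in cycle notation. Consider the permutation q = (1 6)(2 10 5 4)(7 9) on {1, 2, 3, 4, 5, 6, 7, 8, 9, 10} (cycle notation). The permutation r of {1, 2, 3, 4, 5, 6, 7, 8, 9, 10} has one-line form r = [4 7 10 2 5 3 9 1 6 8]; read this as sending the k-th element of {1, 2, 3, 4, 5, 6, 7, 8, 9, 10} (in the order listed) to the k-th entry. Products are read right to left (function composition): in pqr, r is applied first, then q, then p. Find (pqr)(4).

Apply the permutations in order: r(4) = 2, then q(2) = 10, then p(10) = 9. So (pqr)(4) = 9.

9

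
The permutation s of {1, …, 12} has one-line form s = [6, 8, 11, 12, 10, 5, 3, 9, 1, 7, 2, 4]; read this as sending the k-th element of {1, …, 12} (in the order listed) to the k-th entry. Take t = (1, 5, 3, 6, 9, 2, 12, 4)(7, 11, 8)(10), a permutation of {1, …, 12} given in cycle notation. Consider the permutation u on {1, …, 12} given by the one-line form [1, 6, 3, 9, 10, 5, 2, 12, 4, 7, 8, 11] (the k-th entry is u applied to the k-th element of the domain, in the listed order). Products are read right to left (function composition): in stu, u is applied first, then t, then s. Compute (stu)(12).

(stu)(12) = s(t(u(12))). u(12) = 11, then t(11) = 8, then s(8) = 9, so the result is 9.

9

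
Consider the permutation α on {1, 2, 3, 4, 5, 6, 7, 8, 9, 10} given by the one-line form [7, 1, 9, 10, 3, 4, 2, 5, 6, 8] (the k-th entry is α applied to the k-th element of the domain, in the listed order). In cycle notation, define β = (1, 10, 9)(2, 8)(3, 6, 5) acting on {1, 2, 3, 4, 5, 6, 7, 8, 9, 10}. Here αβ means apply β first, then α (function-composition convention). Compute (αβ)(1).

β(1) = 10, then α(10) = 8; composing gives (αβ)(1) = 8.

8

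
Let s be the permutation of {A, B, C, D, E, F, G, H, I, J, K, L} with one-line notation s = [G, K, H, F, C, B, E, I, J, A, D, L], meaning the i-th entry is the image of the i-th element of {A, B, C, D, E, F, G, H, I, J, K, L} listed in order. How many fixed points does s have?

1

The fixed points (elements with s(x) = x) are {L}, so there is 1.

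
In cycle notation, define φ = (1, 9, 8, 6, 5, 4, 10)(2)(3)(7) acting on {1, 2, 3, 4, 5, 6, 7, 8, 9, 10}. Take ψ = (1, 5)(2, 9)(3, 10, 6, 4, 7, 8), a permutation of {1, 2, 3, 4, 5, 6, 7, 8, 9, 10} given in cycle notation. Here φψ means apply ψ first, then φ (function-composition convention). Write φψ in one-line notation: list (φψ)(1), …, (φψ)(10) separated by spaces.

4 8 1 7 9 10 6 3 2 5

For each element, apply ψ then φ: 1 → 5 → 4; 2 → 9 → 8; 3 → 10 → 1; 4 → 7 → 7; 5 → 1 → 9; 6 → 4 → 10; 7 → 8 → 6; 8 → 3 → 3; 9 → 2 → 2; 10 → 6 → 5.
Collecting the images, φψ = [4 8 1 7 9 10 6 3 2 5].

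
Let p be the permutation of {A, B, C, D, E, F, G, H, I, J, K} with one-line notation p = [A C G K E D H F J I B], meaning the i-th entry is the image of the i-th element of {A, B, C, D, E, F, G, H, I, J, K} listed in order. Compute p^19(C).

Tracing C → G → … returns to C after 7 steps, so C lies in a 7-cycle (B, C, G, H, F, D, K).
Since the cycle has length 7, p^19 acts on it the same as p^5 (19 mod 7 = 5).
Stepping 5 places around the cycle: C → G → H → F → D → K.

K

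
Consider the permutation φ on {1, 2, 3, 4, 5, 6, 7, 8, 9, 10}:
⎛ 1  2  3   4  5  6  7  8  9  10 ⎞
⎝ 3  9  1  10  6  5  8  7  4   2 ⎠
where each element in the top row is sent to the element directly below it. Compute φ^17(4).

Tracing 4 → 10 → … returns to 4 after 4 steps, so 4 lies in a 4-cycle (2, 9, 4, 10).
Powers repeat with period 4 on this cycle, and 17 mod 4 = 1, so φ^17(4) = φ^1(4).
Stepping 1 place around the cycle: 4 → 10.

10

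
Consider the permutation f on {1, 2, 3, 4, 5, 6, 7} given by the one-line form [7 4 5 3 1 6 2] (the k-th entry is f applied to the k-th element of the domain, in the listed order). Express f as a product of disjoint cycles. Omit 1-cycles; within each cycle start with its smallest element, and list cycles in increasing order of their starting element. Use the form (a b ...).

(1 7 2 4 3 5)

From 1: 1 → 7 → 2 → 4 → 3 → 5 → 1, closing the cycle (1 7 2 4 3 5).
Continuing from each remaining unvisited element yields (1 7 2 4 3 5).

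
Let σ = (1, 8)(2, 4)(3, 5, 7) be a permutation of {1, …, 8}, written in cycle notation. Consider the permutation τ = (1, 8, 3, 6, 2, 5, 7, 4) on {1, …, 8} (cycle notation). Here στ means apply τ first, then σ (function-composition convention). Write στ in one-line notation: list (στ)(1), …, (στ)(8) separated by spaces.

1 7 6 8 3 4 2 5

(στ)(x) = σ(τ(x)). Computing each image: σ(τ(1)) = σ(8) = 1, σ(τ(2)) = σ(5) = 7, σ(τ(3)) = σ(6) = 6, σ(τ(4)) = σ(1) = 8, σ(τ(5)) = σ(7) = 3, σ(τ(6)) = σ(2) = 4, σ(τ(7)) = σ(4) = 2, σ(τ(8)) = σ(3) = 5.
Hence στ = [1 7 6 8 3 4 2 5].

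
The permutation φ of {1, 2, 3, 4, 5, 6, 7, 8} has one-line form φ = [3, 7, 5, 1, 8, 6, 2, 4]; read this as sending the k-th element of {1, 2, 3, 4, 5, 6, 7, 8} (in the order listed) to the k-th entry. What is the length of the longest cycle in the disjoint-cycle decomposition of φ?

5

Decomposing into disjoint cycles gives (1, 3, 5, 8, 4)(2, 7); the longest has length 5.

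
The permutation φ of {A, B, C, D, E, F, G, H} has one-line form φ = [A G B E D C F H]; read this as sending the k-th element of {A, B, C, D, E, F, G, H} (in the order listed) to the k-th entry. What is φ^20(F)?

Tracing F → C → … returns to F after 4 steps, so F lies in a 4-cycle (B G F C).
On a 4-cycle, φ^4 is the identity, so φ^20 = φ^0 there (20 ≡ 0 mod 4).
So φ^20(F) = F.

F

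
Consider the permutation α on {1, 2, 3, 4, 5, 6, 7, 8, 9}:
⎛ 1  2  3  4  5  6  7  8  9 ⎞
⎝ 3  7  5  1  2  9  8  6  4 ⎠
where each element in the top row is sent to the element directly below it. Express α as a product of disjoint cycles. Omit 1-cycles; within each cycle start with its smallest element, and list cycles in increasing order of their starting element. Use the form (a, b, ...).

(1, 3, 5, 2, 7, 8, 6, 9, 4)

Start at 1 and follow images: 1 → 3 → 5 → 2 → 7 → 8 → 6 → 9 → 4 → 1, giving the cycle (1, 3, 5, 2, 7, 8, 6, 9, 4).
Continuing from each remaining unvisited element yields (1, 3, 5, 2, 7, 8, 6, 9, 4).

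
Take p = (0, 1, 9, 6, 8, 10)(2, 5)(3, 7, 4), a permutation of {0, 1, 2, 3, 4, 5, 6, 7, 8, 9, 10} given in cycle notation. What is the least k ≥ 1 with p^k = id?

The disjoint cycles have lengths 6, 3, 2.
Since disjoint cycles commute, ord(p) = lcm(6, 3, 2) = 6.

6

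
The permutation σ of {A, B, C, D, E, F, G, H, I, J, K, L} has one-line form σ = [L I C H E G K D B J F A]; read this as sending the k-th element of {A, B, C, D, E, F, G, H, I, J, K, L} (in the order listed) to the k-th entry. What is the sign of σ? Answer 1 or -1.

-1

In disjoint-cycle form the cycle lengths are 3, 2, 2, 2, 1, 1, 1.
A cycle of length ℓ contributes ℓ−1 transpositions, so σ is a product of 2 + 1 + 1 + 1 = 5 transpositions — odd.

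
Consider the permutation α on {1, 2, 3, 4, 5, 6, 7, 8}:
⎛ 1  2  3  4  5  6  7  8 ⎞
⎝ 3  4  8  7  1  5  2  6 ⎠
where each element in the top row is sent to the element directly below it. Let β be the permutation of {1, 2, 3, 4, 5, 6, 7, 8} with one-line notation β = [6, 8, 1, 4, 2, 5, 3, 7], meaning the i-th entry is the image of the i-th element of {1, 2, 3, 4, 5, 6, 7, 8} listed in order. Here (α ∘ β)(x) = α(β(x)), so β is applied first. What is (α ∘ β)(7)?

8

β(7) = 3, then α(3) = 8; composing gives (α ∘ β)(7) = 8.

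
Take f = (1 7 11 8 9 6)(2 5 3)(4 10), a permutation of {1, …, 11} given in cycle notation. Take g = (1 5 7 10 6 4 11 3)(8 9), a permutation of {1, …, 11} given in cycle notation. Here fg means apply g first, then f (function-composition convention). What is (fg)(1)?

3

g(1) = 5, then f(5) = 3; composing gives (fg)(1) = 3.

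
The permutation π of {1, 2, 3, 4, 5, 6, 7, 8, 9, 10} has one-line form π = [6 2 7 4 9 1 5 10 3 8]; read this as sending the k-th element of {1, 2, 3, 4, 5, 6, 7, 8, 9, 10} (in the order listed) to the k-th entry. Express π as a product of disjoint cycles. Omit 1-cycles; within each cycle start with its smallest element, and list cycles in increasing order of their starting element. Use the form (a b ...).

Iterating π from 1 gives 1 → 6 → 1; that is the 2-cycle (1 6).
Repeating from the next unused element and collecting all non-trivial cycles gives (1 6)(3 7 5 9)(8 10).

(1 6)(3 7 5 9)(8 10)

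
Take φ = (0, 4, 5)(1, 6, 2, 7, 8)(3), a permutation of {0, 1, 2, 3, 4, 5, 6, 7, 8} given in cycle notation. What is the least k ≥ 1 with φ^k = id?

15

The cycle type of φ is (5, 3, 1).
The order is lcm(5, 3) = 15.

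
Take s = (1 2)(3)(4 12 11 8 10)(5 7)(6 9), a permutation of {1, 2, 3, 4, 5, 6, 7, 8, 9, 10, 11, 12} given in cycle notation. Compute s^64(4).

4 lies in the 5-cycle (4 12 11 8 10).
Since the cycle has length 5, s^64 acts on it the same as s^4 (64 mod 5 = 4).
Advancing 4 steps from 4: 4 → 12 → 11 → 8 → 10.

10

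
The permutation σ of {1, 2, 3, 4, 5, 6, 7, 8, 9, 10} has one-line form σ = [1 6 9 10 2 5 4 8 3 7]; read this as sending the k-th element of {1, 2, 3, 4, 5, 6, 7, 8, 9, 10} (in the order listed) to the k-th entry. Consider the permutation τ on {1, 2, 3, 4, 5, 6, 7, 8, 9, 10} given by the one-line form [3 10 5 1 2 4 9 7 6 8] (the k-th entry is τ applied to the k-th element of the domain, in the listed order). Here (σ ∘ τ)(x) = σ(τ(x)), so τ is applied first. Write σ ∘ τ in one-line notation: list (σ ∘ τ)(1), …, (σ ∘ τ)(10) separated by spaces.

Chase each element through τ then σ: 1 → 3 → 9; 2 → 10 → 7; 3 → 5 → 2; 4 → 1 → 1; 5 → 2 → 6; 6 → 4 → 10; 7 → 9 → 3; 8 → 7 → 4; 9 → 6 → 5; 10 → 8 → 8.
So σ ∘ τ in one-line form is 9 7 2 1 6 10 3 4 5 8.

9 7 2 1 6 10 3 4 5 8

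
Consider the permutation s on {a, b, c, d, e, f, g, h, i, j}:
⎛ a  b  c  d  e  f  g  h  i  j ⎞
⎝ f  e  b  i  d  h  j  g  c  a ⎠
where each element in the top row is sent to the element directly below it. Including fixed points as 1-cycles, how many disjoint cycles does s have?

2

The cycle decomposition is (a, f, h, g, j)(b, e, d, i, c), which has 2 cycles (counting 1-cycles).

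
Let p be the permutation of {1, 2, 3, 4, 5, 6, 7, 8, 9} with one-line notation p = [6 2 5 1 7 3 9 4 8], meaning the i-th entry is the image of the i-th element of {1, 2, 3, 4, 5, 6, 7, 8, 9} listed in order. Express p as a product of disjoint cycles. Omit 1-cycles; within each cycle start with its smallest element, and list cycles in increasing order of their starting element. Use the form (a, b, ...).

(1, 6, 3, 5, 7, 9, 8, 4)

Iterating p from 1 gives 1 → 6 → 3 → 5 → 7 → 9 → 8 → 4 → 1; that is the 8-cycle (1, 6, 3, 5, 7, 9, 8, 4).
Continuing from each remaining unvisited element yields (1, 6, 3, 5, 7, 9, 8, 4).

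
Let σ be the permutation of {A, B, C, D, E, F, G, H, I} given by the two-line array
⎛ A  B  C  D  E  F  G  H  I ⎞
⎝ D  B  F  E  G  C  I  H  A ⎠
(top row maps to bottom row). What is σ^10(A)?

A

Tracing A → D → … returns to A after 5 steps, so A lies in a 5-cycle (A D E G I).
Powers repeat with period 5 on this cycle, and 10 mod 5 = 0, so σ^10(A) = σ^0(A).
So σ^10(A) = A.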